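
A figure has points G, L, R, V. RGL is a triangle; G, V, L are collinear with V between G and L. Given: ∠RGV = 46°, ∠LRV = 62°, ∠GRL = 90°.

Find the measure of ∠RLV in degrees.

∠RLV = 44°

1. ∠LGR = 46°  [V on ray GL]
2. ∠GLR = 44°  [△RGL]
3. ∠RLV = 44°  [V on ray LG]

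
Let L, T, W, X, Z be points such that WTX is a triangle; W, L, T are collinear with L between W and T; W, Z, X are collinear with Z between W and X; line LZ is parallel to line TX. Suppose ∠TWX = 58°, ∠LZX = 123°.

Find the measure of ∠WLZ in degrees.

1. ∠LWZ = 58°  [L on WT, Z on WX]
2. ∠LZW = 57°  [linear pair at Z on WX]
3. ∠WLZ = 65°  [△WLZ]

∠WLZ = 65°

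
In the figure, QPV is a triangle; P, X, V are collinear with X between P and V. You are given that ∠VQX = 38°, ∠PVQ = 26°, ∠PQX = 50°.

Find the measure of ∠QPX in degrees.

∠QPX = 66°

1. ∠QVX = 26°  [X on ray VP]
2. ∠QXV = 116°  [△QXV]
3. ∠PXQ = 64°  [linear pair at X on PV]
4. ∠QPX = 66°  [△QPX]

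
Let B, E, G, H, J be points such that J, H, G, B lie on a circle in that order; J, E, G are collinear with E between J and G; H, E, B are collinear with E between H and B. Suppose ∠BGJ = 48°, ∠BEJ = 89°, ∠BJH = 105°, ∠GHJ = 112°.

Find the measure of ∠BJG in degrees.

1. ∠BHJ = 48°  [same arc JB]
2. ∠HBJ = 27°  [△JHB]
3. ∠BJG = 64°  [△JEB]

∠BJG = 64°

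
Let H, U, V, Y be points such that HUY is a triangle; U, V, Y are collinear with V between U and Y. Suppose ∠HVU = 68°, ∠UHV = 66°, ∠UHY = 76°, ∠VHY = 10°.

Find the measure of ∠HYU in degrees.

∠HYU = 58°

1. ∠HVY = 112°  [linear pair at V on UY]
2. ∠HYV = 58°  [△HVY]
3. ∠HYU = 58°  [V on ray YU]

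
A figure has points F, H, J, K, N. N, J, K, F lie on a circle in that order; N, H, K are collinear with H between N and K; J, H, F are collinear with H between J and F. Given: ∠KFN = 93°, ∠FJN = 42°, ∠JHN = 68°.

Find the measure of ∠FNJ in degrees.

∠FNJ = 115°

1. ∠KJN = 87°  [cyclic NJKF, opposite ∠J+∠F]
2. ∠JNK = 70°  [△NHJ]
3. ∠JKN = 23°  [△NJK]
4. ∠JFN = 23°  [same arc NJ]
5. ∠FNJ = 115°  [△NJF]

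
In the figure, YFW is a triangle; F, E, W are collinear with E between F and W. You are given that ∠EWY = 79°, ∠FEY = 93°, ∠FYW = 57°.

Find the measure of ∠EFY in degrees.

1. ∠FWY = 79°  [E on ray WF]
2. ∠WFY = 44°  [△YFW]
3. ∠EFY = 44°  [E on ray FW]

∠EFY = 44°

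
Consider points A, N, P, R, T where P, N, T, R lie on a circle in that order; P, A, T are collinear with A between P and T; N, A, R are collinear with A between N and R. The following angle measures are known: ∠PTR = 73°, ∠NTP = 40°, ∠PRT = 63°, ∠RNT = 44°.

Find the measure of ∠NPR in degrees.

1. ∠PNR = 73°  [same arc PR]
2. ∠NRP = 40°  [same arc PN]
3. ∠NPR = 67°  [△PNR]

∠NPR = 67°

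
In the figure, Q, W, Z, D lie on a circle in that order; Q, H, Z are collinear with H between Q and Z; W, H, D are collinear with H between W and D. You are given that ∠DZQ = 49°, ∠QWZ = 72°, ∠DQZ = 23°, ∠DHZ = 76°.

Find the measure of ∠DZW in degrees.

1. ∠WDZ = 55°  [△ZHD]
2. ∠DWZ = 23°  [same arc ZD]
3. ∠DZW = 102°  [△WZD]

∠DZW = 102°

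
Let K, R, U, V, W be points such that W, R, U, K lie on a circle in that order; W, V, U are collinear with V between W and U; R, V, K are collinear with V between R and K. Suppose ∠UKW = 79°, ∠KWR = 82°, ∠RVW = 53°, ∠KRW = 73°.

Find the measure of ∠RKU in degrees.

∠RKU = 54°

1. ∠KVU = 53°  [vertical angles at V]
2. ∠KUW = 73°  [same arc WK]
3. ∠RKU = 54°  [△UVK]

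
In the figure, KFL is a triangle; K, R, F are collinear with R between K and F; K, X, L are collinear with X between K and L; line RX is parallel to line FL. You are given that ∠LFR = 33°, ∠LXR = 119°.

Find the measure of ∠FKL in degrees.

∠FKL = 86°

1. ∠KFL = 33°  [R on ray FK]
2. ∠KXR = 61°  [linear pair at X on KL]
3. ∠KRX = 33°  [RX∥FL, corresponding at R]
4. ∠RKX = 86°  [△KRX]
5. ∠FKL = 86°  [R on KF, X on KL]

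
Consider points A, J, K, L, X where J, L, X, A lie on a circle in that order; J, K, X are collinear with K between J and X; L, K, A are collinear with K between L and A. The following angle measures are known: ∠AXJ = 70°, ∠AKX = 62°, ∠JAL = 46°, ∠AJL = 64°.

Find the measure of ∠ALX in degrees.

∠ALX = 16°

1. ∠LAX = 48°  [△XKA]
2. ∠AXL = 116°  [cyclic JLXA, opposite ∠J+∠X]
3. ∠ALX = 16°  [△LXA]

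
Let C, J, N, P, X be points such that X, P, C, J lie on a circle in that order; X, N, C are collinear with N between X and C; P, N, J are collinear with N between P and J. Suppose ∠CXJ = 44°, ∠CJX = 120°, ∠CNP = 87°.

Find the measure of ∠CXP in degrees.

1. ∠CPJ = 44°  [same arc CJ]
2. ∠CPX = 60°  [cyclic XPCJ, opposite ∠P+∠J]
3. ∠PCX = 49°  [△PNC]
4. ∠CXP = 71°  [△XPC]

∠CXP = 71°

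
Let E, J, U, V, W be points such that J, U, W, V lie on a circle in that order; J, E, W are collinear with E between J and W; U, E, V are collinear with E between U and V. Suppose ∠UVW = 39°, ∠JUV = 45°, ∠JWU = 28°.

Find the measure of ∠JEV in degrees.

1. ∠JWV = 45°  [same arc JV]
2. ∠VEW = 96°  [△WEV]
3. ∠JEV = 84°  [linear pair at E on JW]

∠JEV = 84°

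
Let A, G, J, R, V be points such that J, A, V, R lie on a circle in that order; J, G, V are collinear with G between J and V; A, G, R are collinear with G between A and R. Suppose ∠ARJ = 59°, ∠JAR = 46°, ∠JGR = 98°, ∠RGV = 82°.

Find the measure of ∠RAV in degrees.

1. ∠AVJ = 59°  [same arc JA]
2. ∠AGV = 98°  [vertical angles at G]
3. ∠RAV = 23°  [△AGV]

∠RAV = 23°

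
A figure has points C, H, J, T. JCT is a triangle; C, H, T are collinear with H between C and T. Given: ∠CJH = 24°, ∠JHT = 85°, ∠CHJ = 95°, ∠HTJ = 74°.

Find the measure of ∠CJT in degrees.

1. ∠HCJ = 61°  [△JCH]
2. ∠CTJ = 74°  [H on ray TC]
3. ∠JCT = 61°  [H on ray CT]
4. ∠CJT = 45°  [△JCT]

∠CJT = 45°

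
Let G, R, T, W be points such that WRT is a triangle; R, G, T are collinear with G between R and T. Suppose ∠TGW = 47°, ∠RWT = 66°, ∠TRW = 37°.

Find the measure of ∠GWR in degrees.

1. ∠RGW = 133°  [linear pair at G on RT]
2. ∠GRW = 37°  [G on ray RT]
3. ∠GWR = 10°  [△WRG]

∠GWR = 10°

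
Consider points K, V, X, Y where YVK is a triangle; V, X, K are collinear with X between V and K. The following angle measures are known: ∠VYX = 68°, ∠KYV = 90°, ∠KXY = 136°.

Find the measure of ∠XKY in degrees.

1. ∠VXY = 44°  [linear pair at X on VK]
2. ∠XVY = 68°  [△YVX]
3. ∠KVY = 68°  [X on ray VK]
4. ∠VKY = 22°  [△YVK]
5. ∠XKY = 22°  [X on ray KV]

∠XKY = 22°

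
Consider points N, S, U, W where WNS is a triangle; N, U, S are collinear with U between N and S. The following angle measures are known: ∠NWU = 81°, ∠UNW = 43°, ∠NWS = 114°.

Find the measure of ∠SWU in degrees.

1. ∠NUW = 56°  [△WNU]
2. ∠SNW = 43°  [U on ray NS]
3. ∠NSW = 23°  [△WNS]
4. ∠SUW = 124°  [linear pair at U on NS]
5. ∠USW = 23°  [U on ray SN]
6. ∠SWU = 33°  [△WUS]

∠SWU = 33°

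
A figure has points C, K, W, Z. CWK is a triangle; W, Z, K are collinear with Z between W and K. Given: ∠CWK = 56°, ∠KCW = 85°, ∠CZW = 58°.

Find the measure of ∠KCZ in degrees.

∠KCZ = 19°

1. ∠CKW = 39°  [△CWK]
2. ∠CZK = 122°  [linear pair at Z on WK]
3. ∠CKZ = 39°  [Z on ray KW]
4. ∠KCZ = 19°  [△CZK]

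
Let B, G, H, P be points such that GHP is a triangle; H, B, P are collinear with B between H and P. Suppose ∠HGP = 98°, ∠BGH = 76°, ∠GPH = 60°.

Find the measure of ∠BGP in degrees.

∠BGP = 22°

1. ∠GHP = 22°  [△GHP]
2. ∠BPG = 60°  [B on ray PH]
3. ∠BHG = 22°  [B on ray HP]
4. ∠GBH = 82°  [△GHB]
5. ∠GBP = 98°  [linear pair at B on HP]
6. ∠BGP = 22°  [△GBP]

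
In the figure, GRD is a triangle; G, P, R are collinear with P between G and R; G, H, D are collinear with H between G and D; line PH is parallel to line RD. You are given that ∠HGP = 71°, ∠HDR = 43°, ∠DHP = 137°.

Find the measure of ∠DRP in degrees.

1. ∠DGR = 71°  [P on GR, H on GD]
2. ∠GDR = 43°  [H on ray DG]
3. ∠DRG = 66°  [△GRD]
4. ∠DRP = 66°  [P on ray RG]

∠DRP = 66°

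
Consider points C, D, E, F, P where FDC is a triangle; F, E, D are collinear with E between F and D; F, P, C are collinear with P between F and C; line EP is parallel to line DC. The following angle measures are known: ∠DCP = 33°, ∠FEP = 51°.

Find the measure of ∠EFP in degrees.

∠EFP = 96°

1. ∠DCF = 33°  [P on ray CF]
2. ∠CDF = 51°  [EP∥DC, corresponding at E]
3. ∠CFD = 96°  [△FDC]
4. ∠EFP = 96°  [E on FD, P on FC]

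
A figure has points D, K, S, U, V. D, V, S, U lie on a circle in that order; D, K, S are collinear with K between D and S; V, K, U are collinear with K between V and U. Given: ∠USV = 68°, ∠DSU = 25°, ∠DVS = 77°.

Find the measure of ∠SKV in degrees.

1. ∠UDV = 112°  [cyclic DVSU, opposite ∠D+∠S]
2. ∠DVU = 25°  [same arc DU]
3. ∠DUS = 103°  [cyclic DVSU, opposite ∠V+∠U]
4. ∠DUV = 43°  [△DVU]
5. ∠SDU = 52°  [△DSU]
6. ∠DSV = 43°  [same arc DV]
7. ∠SVU = 52°  [same arc SU]
8. ∠SKV = 85°  [△VKS]

∠SKV = 85°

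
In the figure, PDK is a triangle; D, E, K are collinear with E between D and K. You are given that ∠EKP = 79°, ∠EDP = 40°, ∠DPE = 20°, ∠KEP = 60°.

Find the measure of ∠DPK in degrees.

∠DPK = 61°

1. ∠DKP = 79°  [E on ray KD]
2. ∠KDP = 40°  [E on ray DK]
3. ∠DPK = 61°  [△PDK]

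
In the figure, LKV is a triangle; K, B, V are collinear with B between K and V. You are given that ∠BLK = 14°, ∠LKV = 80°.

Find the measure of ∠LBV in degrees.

∠LBV = 94°

1. ∠BKL = 80°  [B on ray KV]
2. ∠KBL = 86°  [△LKB]
3. ∠LBV = 94°  [linear pair at B on KV]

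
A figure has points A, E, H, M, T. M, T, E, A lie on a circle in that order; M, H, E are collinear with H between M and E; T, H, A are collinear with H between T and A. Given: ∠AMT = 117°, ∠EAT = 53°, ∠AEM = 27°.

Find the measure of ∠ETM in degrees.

∠ETM = 91°

1. ∠AET = 63°  [cyclic MTEA, opposite ∠M+∠E]
2. ∠ATE = 64°  [△TEA]
3. ∠AME = 64°  [same arc EA]
4. ∠EAM = 89°  [△MEA]
5. ∠ETM = 91°  [cyclic MTEA, opposite ∠T+∠A]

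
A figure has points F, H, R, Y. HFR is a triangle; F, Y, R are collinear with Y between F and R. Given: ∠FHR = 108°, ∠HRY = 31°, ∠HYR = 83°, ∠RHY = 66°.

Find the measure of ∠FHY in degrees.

1. ∠FRH = 31°  [Y on ray RF]
2. ∠FYH = 97°  [linear pair at Y on FR]
3. ∠HFR = 41°  [△HFR]
4. ∠HFY = 41°  [Y on ray FR]
5. ∠FHY = 42°  [△HFY]

∠FHY = 42°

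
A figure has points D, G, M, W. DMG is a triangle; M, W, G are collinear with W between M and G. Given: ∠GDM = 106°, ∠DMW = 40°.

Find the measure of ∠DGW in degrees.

∠DGW = 34°

1. ∠DMG = 40°  [W on ray MG]
2. ∠DGM = 34°  [△DMG]
3. ∠DGW = 34°  [W on ray GM]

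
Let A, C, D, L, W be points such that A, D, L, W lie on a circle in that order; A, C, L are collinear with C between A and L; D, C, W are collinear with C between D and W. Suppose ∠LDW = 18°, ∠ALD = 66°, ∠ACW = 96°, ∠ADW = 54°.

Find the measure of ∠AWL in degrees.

∠AWL = 108°

1. ∠LAW = 18°  [same arc LW]
2. ∠ALW = 54°  [same arc AW]
3. ∠AWL = 108°  [△ALW]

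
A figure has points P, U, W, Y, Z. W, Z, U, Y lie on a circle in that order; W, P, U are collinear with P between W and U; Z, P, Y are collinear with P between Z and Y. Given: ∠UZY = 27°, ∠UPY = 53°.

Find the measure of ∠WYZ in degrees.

1. ∠UWY = 27°  [same arc UY]
2. ∠WPY = 127°  [linear pair at P on WU]
3. ∠WYZ = 26°  [△WPY]

∠WYZ = 26°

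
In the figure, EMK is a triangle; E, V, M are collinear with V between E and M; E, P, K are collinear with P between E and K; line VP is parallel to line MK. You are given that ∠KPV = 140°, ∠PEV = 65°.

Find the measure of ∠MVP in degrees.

1. ∠EPV = 40°  [linear pair at P on EK]
2. ∠EVP = 75°  [△EVP]
3. ∠MVP = 105°  [linear pair at V on EM]

∠MVP = 105°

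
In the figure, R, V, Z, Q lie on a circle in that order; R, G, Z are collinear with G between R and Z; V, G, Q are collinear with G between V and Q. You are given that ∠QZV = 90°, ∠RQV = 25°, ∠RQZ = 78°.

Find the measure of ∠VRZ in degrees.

∠VRZ = 53°

1. ∠RZV = 25°  [same arc RV]
2. ∠RVZ = 102°  [cyclic RVZQ, opposite ∠V+∠Q]
3. ∠VRZ = 53°  [△RVZ]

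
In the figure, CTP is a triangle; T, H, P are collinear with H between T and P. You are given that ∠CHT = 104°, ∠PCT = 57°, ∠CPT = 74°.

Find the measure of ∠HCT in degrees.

∠HCT = 27°

1. ∠CTP = 49°  [△CTP]
2. ∠CTH = 49°  [H on ray TP]
3. ∠HCT = 27°  [△CTH]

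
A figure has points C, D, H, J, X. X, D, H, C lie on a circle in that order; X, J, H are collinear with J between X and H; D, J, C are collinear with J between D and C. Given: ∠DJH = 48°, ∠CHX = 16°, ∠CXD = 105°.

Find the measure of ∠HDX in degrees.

∠HDX = 89°

1. ∠DJX = 132°  [linear pair at J on XH]
2. ∠CDX = 16°  [same arc XC]
3. ∠DCX = 59°  [△XDC]
4. ∠DXH = 32°  [△XJD]
5. ∠DHX = 59°  [same arc XD]
6. ∠HDX = 89°  [△XDH]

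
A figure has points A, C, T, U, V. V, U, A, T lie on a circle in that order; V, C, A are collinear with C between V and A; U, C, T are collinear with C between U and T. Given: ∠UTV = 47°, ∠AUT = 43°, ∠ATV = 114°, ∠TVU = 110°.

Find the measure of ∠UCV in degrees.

1. ∠UAV = 47°  [same arc VU]
2. ∠TUV = 23°  [△VUT]
3. ∠AUV = 66°  [cyclic VUAT, opposite ∠U+∠T]
4. ∠AVU = 67°  [△VUA]
5. ∠UCV = 90°  [△VCU]

∠UCV = 90°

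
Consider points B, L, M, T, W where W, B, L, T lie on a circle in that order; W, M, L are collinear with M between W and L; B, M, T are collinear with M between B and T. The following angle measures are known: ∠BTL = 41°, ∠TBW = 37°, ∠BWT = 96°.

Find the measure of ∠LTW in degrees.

∠LTW = 88°

1. ∠BWL = 41°  [same arc BL]
2. ∠BTW = 47°  [△WBT]
3. ∠BLW = 47°  [same arc WB]
4. ∠LBW = 92°  [△WBL]
5. ∠LTW = 88°  [cyclic WBLT, opposite ∠B+∠T]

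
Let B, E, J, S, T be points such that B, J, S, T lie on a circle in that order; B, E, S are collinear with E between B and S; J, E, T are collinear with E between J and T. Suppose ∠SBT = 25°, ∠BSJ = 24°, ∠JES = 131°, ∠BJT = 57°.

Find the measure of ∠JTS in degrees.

1. ∠BET = 131°  [vertical angles at E]
2. ∠BST = 57°  [same arc BT]
3. ∠SET = 49°  [linear pair at E on BS]
4. ∠JTS = 74°  [△SET]

∠JTS = 74°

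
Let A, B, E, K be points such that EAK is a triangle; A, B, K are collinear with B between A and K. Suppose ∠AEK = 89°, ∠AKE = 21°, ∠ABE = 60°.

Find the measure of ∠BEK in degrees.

∠BEK = 39°

1. ∠BKE = 21°  [B on ray KA]
2. ∠EBK = 120°  [linear pair at B on AK]
3. ∠BEK = 39°  [△EBK]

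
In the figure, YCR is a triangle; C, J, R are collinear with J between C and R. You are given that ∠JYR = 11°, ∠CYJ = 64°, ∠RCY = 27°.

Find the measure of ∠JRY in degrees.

1. ∠JCY = 27°  [J on ray CR]
2. ∠CJY = 89°  [△YCJ]
3. ∠RJY = 91°  [linear pair at J on CR]
4. ∠JRY = 78°  [△YJR]

∠JRY = 78°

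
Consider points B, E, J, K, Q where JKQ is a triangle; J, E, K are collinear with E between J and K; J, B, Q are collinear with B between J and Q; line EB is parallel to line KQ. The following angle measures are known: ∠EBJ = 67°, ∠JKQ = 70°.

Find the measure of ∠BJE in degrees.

1. ∠JQK = 67°  [EB∥KQ, corresponding at B]
2. ∠KJQ = 43°  [△JKQ]
3. ∠BJE = 43°  [E on JK, B on JQ]

∠BJE = 43°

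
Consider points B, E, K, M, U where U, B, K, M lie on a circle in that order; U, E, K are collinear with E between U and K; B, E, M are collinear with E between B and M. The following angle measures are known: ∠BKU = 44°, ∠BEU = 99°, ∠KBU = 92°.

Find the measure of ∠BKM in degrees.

1. ∠BMU = 44°  [same arc UB]
2. ∠BUK = 44°  [△UBK]
3. ∠MBU = 37°  [△UEB]
4. ∠BUM = 99°  [△UBM]
5. ∠BKM = 81°  [cyclic UBKM, opposite ∠U+∠K]

∠BKM = 81°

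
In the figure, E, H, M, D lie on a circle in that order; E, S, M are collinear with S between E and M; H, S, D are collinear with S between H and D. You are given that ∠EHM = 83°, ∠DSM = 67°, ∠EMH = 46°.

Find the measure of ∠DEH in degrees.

∠DEH = 72°

1. ∠HEM = 51°  [△EHM]
2. ∠ESH = 67°  [vertical angles at S]
3. ∠EDH = 46°  [same arc EH]
4. ∠DHE = 62°  [△ESH]
5. ∠DEH = 72°  [△EHD]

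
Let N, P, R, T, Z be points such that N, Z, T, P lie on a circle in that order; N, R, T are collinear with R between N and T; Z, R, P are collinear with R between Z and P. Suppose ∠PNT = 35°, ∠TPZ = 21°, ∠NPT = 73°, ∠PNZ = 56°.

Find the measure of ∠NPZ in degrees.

1. ∠NTP = 72°  [△NTP]
2. ∠NZP = 72°  [same arc NP]
3. ∠NPZ = 52°  [△NZP]

∠NPZ = 52°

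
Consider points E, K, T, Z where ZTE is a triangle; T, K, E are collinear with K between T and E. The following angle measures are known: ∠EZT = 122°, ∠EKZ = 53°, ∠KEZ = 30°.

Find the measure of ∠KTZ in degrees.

∠KTZ = 28°

1. ∠TEZ = 30°  [K on ray ET]
2. ∠ETZ = 28°  [△ZTE]
3. ∠KTZ = 28°  [K on ray TE]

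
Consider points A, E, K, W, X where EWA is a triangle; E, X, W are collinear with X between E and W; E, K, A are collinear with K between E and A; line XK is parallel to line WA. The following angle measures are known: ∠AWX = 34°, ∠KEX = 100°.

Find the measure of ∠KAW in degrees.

∠KAW = 46°

1. ∠AWE = 34°  [X on ray WE]
2. ∠AEW = 100°  [X on EW, K on EA]
3. ∠EAW = 46°  [△EWA]
4. ∠KAW = 46°  [K on ray AE]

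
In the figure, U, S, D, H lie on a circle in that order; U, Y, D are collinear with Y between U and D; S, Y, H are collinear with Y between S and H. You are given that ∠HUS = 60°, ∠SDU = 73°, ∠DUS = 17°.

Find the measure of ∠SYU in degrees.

∠SYU = 116°

1. ∠SHU = 73°  [same arc US]
2. ∠HSU = 47°  [△USH]
3. ∠SYU = 116°  [△UYS]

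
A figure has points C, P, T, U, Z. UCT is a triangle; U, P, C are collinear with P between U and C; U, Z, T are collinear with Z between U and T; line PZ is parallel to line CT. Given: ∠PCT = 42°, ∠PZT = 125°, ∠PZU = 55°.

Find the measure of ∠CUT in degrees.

1. ∠TCU = 42°  [P on ray CU]
2. ∠CTU = 55°  [PZ∥CT, corresponding at Z]
3. ∠CUT = 83°  [△UCT]

∠CUT = 83°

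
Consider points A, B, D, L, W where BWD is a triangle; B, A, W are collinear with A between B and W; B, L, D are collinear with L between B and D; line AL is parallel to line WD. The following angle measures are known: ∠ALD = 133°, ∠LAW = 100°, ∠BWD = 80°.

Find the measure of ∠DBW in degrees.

1. ∠ALB = 47°  [linear pair at L on BD]
2. ∠BAL = 80°  [linear pair at A on BW]
3. ∠ABL = 53°  [△BAL]
4. ∠DBW = 53°  [A on BW, L on BD]

∠DBW = 53°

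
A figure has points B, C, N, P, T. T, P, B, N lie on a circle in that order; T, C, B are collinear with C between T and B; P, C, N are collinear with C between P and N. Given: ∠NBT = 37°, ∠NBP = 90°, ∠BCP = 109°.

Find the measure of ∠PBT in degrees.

∠PBT = 53°

1. ∠NPT = 37°  [same arc TN]
2. ∠NTP = 90°  [cyclic TPBN, opposite ∠T+∠B]
3. ∠PNT = 53°  [△TPN]
4. ∠PBT = 53°  [same arc TP]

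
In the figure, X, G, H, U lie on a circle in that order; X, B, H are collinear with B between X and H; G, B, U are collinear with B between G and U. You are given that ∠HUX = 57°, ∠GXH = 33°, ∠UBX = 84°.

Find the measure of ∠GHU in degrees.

∠GHU = 75°

1. ∠HGX = 123°  [cyclic XGHU, opposite ∠G+∠U]
2. ∠GUH = 33°  [same arc GH]
3. ∠GHX = 24°  [△XGH]
4. ∠GBH = 84°  [vertical angles at B]
5. ∠HGU = 72°  [△GBH]
6. ∠GHU = 75°  [△GHU]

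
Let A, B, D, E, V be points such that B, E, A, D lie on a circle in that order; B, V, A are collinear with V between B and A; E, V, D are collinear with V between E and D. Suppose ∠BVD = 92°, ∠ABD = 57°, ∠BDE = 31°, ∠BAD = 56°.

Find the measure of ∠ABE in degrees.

1. ∠ADB = 67°  [△BAD]
2. ∠BAE = 31°  [same arc BE]
3. ∠AEB = 113°  [cyclic BEAD, opposite ∠E+∠D]
4. ∠ABE = 36°  [△BEA]

∠ABE = 36°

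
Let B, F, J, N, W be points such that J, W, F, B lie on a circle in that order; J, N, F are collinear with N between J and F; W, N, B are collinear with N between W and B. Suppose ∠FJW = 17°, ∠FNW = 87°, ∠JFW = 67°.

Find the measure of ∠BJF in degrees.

1. ∠BNJ = 87°  [vertical angles at N]
2. ∠JBW = 67°  [same arc JW]
3. ∠BJF = 26°  [△JNB]

∠BJF = 26°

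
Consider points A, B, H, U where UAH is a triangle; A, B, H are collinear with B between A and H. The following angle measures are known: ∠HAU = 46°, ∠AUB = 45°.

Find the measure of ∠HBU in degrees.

1. ∠BAU = 46°  [B on ray AH]
2. ∠ABU = 89°  [△UAB]
3. ∠HBU = 91°  [linear pair at B on AH]

∠HBU = 91°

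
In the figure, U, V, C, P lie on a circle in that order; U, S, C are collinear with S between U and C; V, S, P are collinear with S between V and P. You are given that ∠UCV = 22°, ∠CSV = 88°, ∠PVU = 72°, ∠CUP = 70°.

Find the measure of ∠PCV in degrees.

∠PCV = 94°

1. ∠UPV = 22°  [same arc UV]
2. ∠PUV = 86°  [△UVP]
3. ∠PCV = 94°  [cyclic UVCP, opposite ∠U+∠C]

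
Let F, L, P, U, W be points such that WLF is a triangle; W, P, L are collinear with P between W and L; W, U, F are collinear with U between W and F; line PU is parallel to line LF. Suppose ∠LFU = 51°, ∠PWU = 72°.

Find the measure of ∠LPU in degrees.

∠LPU = 123°

1. ∠LFW = 51°  [U on ray FW]
2. ∠FWL = 72°  [P on WL, U on WF]
3. ∠FLW = 57°  [△WLF]
4. ∠UPW = 57°  [PU∥LF, corresponding at P]
5. ∠LPU = 123°  [linear pair at P on WL]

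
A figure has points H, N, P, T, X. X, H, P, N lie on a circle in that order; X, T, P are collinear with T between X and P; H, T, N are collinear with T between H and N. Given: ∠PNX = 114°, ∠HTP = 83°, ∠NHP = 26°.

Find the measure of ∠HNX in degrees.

1. ∠NTX = 83°  [vertical angles at T]
2. ∠NXP = 26°  [same arc PN]
3. ∠HNX = 71°  [△XTN]

∠HNX = 71°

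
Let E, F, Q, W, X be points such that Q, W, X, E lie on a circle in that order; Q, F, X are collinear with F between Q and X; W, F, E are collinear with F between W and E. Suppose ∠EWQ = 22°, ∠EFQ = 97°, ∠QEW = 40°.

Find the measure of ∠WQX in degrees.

∠WQX = 75°

1. ∠EXQ = 22°  [same arc QE]
2. ∠EFX = 83°  [linear pair at F on QX]
3. ∠WEX = 75°  [△XFE]
4. ∠WQX = 75°  [same arc WX]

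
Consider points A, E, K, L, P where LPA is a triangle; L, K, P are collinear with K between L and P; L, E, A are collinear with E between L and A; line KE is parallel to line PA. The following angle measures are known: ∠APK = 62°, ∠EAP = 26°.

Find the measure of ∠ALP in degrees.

1. ∠APL = 62°  [K on ray PL]
2. ∠LAP = 26°  [E on ray AL]
3. ∠ALP = 92°  [△LPA]

∠ALP = 92°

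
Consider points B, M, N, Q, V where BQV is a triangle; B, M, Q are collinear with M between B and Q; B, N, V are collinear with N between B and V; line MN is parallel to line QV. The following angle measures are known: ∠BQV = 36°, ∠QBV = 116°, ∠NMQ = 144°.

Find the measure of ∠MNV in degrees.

∠MNV = 152°

1. ∠BVQ = 28°  [△BQV]
2. ∠BNM = 28°  [MN∥QV, corresponding at N]
3. ∠MNV = 152°  [linear pair at N on BV]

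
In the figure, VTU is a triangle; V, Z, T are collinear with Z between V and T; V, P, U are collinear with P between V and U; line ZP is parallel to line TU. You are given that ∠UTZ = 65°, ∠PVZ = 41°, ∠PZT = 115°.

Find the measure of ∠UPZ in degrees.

1. ∠PZV = 65°  [linear pair at Z on VT]
2. ∠VPZ = 74°  [△VZP]
3. ∠UPZ = 106°  [linear pair at P on VU]

∠UPZ = 106°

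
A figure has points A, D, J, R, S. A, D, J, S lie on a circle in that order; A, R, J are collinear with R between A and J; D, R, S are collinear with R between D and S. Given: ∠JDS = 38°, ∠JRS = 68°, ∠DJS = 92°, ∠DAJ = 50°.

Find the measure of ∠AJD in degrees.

∠AJD = 30°

1. ∠JAS = 38°  [same arc JS]
2. ∠ARS = 112°  [linear pair at R on AJ]
3. ∠ASD = 30°  [△ARS]
4. ∠AJD = 30°  [same arc AD]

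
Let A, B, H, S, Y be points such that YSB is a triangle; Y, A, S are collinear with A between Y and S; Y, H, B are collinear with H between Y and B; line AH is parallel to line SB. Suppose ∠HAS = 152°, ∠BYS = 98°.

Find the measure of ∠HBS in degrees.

1. ∠HAY = 28°  [linear pair at A on YS]
2. ∠AYH = 98°  [A on YS, H on YB]
3. ∠AHY = 54°  [△YAH]
4. ∠AHB = 126°  [linear pair at H on YB]
5. ∠HBS = 54°  [AH∥SB, co-interior at B–H]

∠HBS = 54°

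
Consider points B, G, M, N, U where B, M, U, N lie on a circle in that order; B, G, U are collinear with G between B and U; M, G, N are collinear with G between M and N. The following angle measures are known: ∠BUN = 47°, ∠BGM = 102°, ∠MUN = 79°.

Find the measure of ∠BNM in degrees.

∠BNM = 32°

1. ∠BMN = 47°  [same arc BN]
2. ∠MBN = 101°  [cyclic BMUN, opposite ∠B+∠U]
3. ∠BNM = 32°  [△BMN]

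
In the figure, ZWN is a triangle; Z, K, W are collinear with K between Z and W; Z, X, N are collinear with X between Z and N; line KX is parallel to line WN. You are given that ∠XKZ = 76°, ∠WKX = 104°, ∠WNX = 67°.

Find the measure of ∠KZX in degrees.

1. ∠NWZ = 76°  [KX∥WN, corresponding at K]
2. ∠WNZ = 67°  [X on ray NZ]
3. ∠NZW = 37°  [△ZWN]
4. ∠KZX = 37°  [K on ZW, X on ZN]

∠KZX = 37°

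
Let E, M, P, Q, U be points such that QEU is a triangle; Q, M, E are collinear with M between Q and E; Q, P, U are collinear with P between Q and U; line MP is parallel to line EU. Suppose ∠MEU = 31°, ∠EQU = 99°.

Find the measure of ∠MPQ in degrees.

∠MPQ = 50°

1. ∠QEU = 31°  [M on ray EQ]
2. ∠EUQ = 50°  [△QEU]
3. ∠MPQ = 50°  [MP∥EU, corresponding at P]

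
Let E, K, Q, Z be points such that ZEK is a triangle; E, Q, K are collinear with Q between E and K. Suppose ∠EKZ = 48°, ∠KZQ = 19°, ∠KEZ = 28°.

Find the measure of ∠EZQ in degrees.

1. ∠QKZ = 48°  [Q on ray KE]
2. ∠KQZ = 113°  [△ZQK]
3. ∠QEZ = 28°  [Q on ray EK]
4. ∠EQZ = 67°  [linear pair at Q on EK]
5. ∠EZQ = 85°  [△ZEQ]

∠EZQ = 85°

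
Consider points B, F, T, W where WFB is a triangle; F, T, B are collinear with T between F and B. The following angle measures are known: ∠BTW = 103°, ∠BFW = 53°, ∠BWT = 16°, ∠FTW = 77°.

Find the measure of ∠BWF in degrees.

∠BWF = 66°

1. ∠TBW = 61°  [△WTB]
2. ∠FBW = 61°  [T on ray BF]
3. ∠BWF = 66°  [△WFB]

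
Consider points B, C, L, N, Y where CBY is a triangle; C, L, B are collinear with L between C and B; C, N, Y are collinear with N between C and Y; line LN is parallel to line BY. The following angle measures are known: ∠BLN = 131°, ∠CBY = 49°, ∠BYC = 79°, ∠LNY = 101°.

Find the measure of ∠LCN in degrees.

1. ∠CLN = 49°  [linear pair at L on CB]
2. ∠CNL = 79°  [LN∥BY, corresponding at N]
3. ∠LCN = 52°  [△CLN]

∠LCN = 52°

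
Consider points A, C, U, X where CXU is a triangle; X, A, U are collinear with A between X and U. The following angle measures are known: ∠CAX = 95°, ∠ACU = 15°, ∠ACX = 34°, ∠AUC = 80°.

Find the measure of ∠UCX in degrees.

∠UCX = 49°

1. ∠AXC = 51°  [△CXA]
2. ∠CUX = 80°  [A on ray UX]
3. ∠CXU = 51°  [A on ray XU]
4. ∠UCX = 49°  [△CXU]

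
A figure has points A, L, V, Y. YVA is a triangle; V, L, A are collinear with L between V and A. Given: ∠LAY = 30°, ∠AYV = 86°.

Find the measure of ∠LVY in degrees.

∠LVY = 64°

1. ∠VAY = 30°  [L on ray AV]
2. ∠AVY = 64°  [△YVA]
3. ∠LVY = 64°  [L on ray VA]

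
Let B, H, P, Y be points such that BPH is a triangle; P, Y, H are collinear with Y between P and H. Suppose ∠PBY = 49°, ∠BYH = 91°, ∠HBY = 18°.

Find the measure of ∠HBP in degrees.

1. ∠BHY = 71°  [△BYH]
2. ∠BYP = 89°  [linear pair at Y on PH]
3. ∠BHP = 71°  [Y on ray HP]
4. ∠BPY = 42°  [△BPY]
5. ∠BPH = 42°  [Y on ray PH]
6. ∠HBP = 67°  [△BPH]

∠HBP = 67°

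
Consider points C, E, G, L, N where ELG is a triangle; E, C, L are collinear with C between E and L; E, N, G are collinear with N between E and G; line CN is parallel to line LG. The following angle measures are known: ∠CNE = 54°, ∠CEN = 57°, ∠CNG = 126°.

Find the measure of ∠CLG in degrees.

1. ∠ECN = 69°  [△ECN]
2. ∠LCN = 111°  [linear pair at C on EL]
3. ∠CLG = 69°  [CN∥LG, co-interior at L–C]

∠CLG = 69°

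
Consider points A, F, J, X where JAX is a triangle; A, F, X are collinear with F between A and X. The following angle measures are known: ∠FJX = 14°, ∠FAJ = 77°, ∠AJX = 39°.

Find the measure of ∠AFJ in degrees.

∠AFJ = 78°

1. ∠JAX = 77°  [F on ray AX]
2. ∠AXJ = 64°  [△JAX]
3. ∠FXJ = 64°  [F on ray XA]
4. ∠JFX = 102°  [△JFX]
5. ∠AFJ = 78°  [linear pair at F on AX]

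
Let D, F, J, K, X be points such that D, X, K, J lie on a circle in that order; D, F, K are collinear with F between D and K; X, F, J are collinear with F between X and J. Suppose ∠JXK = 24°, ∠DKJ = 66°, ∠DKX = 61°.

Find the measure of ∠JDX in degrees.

1. ∠DXJ = 66°  [same arc DJ]
2. ∠DJX = 61°  [same arc DX]
3. ∠JDX = 53°  [△DXJ]

∠JDX = 53°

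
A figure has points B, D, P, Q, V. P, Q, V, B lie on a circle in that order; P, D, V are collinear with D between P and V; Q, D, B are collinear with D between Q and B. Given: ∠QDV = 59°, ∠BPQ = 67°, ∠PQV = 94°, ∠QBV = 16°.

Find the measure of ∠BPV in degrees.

∠BPV = 51°

1. ∠BVQ = 113°  [cyclic PQVB, opposite ∠P+∠V]
2. ∠BQV = 51°  [△QVB]
3. ∠BPV = 51°  [same arc VB]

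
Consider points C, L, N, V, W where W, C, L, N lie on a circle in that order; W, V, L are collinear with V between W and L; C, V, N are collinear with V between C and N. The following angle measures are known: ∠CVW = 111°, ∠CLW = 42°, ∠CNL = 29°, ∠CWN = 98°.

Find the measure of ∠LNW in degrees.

∠LNW = 71°

1. ∠LVN = 111°  [vertical angles at V]
2. ∠CNW = 42°  [same arc WC]
3. ∠NLW = 40°  [△LVN]
4. ∠NVW = 69°  [linear pair at V on WL]
5. ∠LWN = 69°  [△WVN]
6. ∠LNW = 71°  [△WLN]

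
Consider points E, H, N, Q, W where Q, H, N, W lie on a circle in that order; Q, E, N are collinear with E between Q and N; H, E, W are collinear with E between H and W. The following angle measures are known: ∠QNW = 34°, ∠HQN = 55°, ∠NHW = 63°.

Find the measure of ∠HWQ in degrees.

1. ∠QHW = 34°  [same arc QW]
2. ∠HWN = 55°  [same arc HN]
3. ∠HNW = 62°  [△HNW]
4. ∠HQW = 118°  [cyclic QHNW, opposite ∠Q+∠N]
5. ∠HWQ = 28°  [△QHW]

∠HWQ = 28°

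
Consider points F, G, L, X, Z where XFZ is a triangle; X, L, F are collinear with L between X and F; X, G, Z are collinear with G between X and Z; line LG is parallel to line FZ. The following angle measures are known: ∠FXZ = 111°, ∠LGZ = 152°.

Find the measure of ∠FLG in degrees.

1. ∠GXL = 111°  [L on XF, G on XZ]
2. ∠LGX = 28°  [linear pair at G on XZ]
3. ∠GLX = 41°  [△XLG]
4. ∠FLG = 139°  [linear pair at L on XF]

∠FLG = 139°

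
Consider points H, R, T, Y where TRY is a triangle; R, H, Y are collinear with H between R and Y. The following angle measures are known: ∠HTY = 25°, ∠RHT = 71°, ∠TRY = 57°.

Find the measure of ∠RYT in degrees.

1. ∠THY = 109°  [linear pair at H on RY]
2. ∠HYT = 46°  [△THY]
3. ∠RYT = 46°  [H on ray YR]

∠RYT = 46°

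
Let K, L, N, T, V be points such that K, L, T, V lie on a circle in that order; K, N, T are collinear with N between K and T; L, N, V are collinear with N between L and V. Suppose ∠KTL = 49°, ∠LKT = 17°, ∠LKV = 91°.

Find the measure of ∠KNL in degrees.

1. ∠KVL = 49°  [same arc KL]
2. ∠KLV = 40°  [△KLV]
3. ∠KNL = 123°  [△KNL]

∠KNL = 123°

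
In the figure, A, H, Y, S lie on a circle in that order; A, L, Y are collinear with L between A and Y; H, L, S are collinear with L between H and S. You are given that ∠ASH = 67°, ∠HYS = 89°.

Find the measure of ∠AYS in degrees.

1. ∠HAS = 91°  [cyclic AHYS, opposite ∠A+∠Y]
2. ∠AHS = 22°  [△AHS]
3. ∠AYS = 22°  [same arc AS]

∠AYS = 22°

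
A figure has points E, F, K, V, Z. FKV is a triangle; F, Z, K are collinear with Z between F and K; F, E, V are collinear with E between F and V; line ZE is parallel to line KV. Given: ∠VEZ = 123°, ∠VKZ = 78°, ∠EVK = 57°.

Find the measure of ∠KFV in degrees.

∠KFV = 45°

1. ∠FKV = 78°  [Z on ray KF]
2. ∠FVK = 57°  [E on ray VF]
3. ∠KFV = 45°  [△FKV]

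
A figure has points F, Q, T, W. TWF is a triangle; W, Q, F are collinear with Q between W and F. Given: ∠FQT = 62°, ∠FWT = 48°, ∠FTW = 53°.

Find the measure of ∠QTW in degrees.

∠QTW = 14°

1. ∠TQW = 118°  [linear pair at Q on WF]
2. ∠QWT = 48°  [Q on ray WF]
3. ∠QTW = 14°  [△TWQ]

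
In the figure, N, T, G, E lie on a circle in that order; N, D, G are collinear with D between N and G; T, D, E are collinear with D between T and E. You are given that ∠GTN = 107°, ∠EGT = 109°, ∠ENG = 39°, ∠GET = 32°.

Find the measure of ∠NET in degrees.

1. ∠GEN = 73°  [cyclic NTGE, opposite ∠T+∠E]
2. ∠ENT = 71°  [cyclic NTGE, opposite ∠N+∠G]
3. ∠EGN = 68°  [△NGE]
4. ∠ETN = 68°  [same arc NE]
5. ∠NET = 41°  [△NTE]

∠NET = 41°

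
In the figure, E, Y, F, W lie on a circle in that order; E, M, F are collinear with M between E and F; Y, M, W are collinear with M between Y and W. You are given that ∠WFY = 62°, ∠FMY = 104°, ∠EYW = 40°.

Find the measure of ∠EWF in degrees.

1. ∠WEY = 118°  [cyclic EYFW, opposite ∠E+∠F]
2. ∠EMW = 104°  [vertical angles at M]
3. ∠EFW = 40°  [same arc EW]
4. ∠EWY = 22°  [△EYW]
5. ∠FEW = 54°  [△EMW]
6. ∠EWF = 86°  [△EFW]

∠EWF = 86°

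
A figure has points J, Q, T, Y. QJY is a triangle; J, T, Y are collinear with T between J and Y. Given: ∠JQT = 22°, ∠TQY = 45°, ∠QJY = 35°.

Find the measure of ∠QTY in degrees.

1. ∠QJT = 35°  [T on ray JY]
2. ∠JTQ = 123°  [△QJT]
3. ∠QTY = 57°  [linear pair at T on JY]

∠QTY = 57°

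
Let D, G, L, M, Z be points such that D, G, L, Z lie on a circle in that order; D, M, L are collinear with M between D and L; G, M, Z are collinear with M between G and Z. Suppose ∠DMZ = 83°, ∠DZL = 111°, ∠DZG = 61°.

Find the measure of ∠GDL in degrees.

∠GDL = 50°

1. ∠DGL = 69°  [cyclic DGLZ, opposite ∠G+∠Z]
2. ∠DLG = 61°  [same arc DG]
3. ∠GDL = 50°  [△DGL]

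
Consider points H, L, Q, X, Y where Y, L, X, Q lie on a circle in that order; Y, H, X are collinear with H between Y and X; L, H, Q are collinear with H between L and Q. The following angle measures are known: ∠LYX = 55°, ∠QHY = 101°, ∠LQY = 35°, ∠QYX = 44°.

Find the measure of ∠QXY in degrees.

1. ∠LQX = 55°  [same arc LX]
2. ∠QHX = 79°  [linear pair at H on YX]
3. ∠QXY = 46°  [△XHQ]

∠QXY = 46°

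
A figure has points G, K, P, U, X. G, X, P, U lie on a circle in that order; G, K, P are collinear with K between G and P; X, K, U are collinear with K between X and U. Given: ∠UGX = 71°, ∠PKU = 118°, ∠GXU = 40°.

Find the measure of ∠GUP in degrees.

∠GUP = 91°

1. ∠GUX = 69°  [△GXU]
2. ∠GKU = 62°  [linear pair at K on GP]
3. ∠GPU = 40°  [same arc GU]
4. ∠PGU = 49°  [△GKU]
5. ∠GUP = 91°  [△GPU]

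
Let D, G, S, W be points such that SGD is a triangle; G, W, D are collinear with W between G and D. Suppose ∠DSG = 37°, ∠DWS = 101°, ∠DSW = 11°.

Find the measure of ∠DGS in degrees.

∠DGS = 75°

1. ∠SDW = 68°  [△SWD]
2. ∠GDS = 68°  [W on ray DG]
3. ∠DGS = 75°  [△SGD]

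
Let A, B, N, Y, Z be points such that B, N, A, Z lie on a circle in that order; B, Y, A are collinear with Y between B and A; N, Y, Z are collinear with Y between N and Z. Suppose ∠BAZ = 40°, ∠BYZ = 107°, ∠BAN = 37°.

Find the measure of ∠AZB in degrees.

∠AZB = 104°

1. ∠BZN = 37°  [same arc BN]
2. ∠ABZ = 36°  [△BYZ]
3. ∠AZB = 104°  [△BAZ]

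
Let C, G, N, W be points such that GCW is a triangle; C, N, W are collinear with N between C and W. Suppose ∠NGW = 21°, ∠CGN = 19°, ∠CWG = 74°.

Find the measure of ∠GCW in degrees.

∠GCW = 66°

1. ∠GWN = 74°  [N on ray WC]
2. ∠GNW = 85°  [△GNW]
3. ∠CNG = 95°  [linear pair at N on CW]
4. ∠GCN = 66°  [△GCN]
5. ∠GCW = 66°  [N on ray CW]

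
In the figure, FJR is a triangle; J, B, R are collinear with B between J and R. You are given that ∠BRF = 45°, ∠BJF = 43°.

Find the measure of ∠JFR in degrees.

∠JFR = 92°

1. ∠FRJ = 45°  [B on ray RJ]
2. ∠FJR = 43°  [B on ray JR]
3. ∠JFR = 92°  [△FJR]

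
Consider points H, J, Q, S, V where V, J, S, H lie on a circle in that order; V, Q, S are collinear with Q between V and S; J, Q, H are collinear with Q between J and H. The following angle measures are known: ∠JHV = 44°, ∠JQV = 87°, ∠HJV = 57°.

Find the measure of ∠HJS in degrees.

∠HJS = 43°

1. ∠JSV = 44°  [same arc VJ]
2. ∠JQS = 93°  [linear pair at Q on VS]
3. ∠HJS = 43°  [△JQS]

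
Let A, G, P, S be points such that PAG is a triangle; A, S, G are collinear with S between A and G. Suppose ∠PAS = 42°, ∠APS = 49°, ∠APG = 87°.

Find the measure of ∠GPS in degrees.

∠GPS = 38°

1. ∠ASP = 89°  [△PAS]
2. ∠GAP = 42°  [S on ray AG]
3. ∠AGP = 51°  [△PAG]
4. ∠GSP = 91°  [linear pair at S on AG]
5. ∠PGS = 51°  [S on ray GA]
6. ∠GPS = 38°  [△PSG]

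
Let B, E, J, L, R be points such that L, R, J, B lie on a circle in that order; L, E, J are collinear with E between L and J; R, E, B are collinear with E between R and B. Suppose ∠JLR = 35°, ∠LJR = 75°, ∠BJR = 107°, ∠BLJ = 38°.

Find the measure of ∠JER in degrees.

1. ∠JBR = 35°  [same arc RJ]
2. ∠BRJ = 38°  [△RJB]
3. ∠JER = 67°  [△REJ]

∠JER = 67°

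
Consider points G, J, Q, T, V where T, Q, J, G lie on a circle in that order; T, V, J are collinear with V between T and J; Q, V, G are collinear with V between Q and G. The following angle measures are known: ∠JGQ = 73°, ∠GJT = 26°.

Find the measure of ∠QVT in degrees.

∠QVT = 81°

1. ∠JTQ = 73°  [same arc QJ]
2. ∠GQT = 26°  [same arc TG]
3. ∠QVT = 81°  [△TVQ]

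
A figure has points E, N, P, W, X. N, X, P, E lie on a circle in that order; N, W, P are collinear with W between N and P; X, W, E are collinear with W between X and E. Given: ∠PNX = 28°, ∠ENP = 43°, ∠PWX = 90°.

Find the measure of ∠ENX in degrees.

1. ∠PEX = 28°  [same arc XP]
2. ∠EXP = 43°  [same arc PE]
3. ∠EPX = 109°  [△XPE]
4. ∠ENX = 71°  [cyclic NXPE, opposite ∠N+∠P]

∠ENX = 71°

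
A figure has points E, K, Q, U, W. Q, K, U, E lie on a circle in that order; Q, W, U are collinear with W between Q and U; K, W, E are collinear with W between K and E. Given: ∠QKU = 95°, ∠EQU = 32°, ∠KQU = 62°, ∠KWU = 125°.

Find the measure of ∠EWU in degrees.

1. ∠QEU = 85°  [cyclic QKUE, opposite ∠K+∠E]
2. ∠EUQ = 63°  [△QUE]
3. ∠KEU = 62°  [same arc KU]
4. ∠EWU = 55°  [△UWE]

∠EWU = 55°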